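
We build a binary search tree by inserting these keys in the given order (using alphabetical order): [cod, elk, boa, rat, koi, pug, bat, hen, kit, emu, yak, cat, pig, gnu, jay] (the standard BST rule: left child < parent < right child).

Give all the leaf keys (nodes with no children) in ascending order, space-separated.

Resulting structure (node: left, right):
  cod: L=boa, R=elk
  elk: L=–, R=rat
  boa: L=bat, R=cat
  rat: L=koi, R=yak
  koi: L=hen, R=pug
  pug: L=pig, R=–
  bat: L=–, R=–
  hen: L=emu, R=kit
  kit: L=jay, R=–
  emu: L=–, R=gnu
  yak: L=–, R=–
  cat: L=–, R=–
  pig: L=–, R=–
  gnu: L=–, R=–
  jay: L=–, R=–

bat cat gnu jay pig yak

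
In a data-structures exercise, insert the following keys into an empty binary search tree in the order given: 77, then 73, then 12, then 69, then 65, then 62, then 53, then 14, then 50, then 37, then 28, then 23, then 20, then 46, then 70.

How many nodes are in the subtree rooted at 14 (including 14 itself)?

7

77: root
73: left child of 77 (depth 1)
12: left child of 73 (depth 2)
69: right child of 12 (depth 3)
65: left child of 69 (depth 4)
62: left child of 65 (depth 5)
53: left child of 62 (depth 6)
14: left child of 53 (depth 7)
50: right child of 14 (depth 8)
37: left child of 50 (depth 9)
28: left child of 37 (depth 10)
23: left child of 28 (depth 11)
20: left child of 23 (depth 12)
46: right child of 37 (depth 10)
70: right child of 69 (depth 4)

Subtree rooted at 14 contains: 14, 50, 37, 28, 23, 20, 46 — 7 nodes.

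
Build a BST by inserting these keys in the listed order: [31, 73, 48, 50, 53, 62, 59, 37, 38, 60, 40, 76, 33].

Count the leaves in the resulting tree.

4

Insert 31: tree is empty, so 31 becomes the root.
Insert 73: 73 > 31 → go right. Place as right child of 31.
Insert 48: 48 > 31 → go right; 48 < 73 → go left. Place as left child of 73.
Insert 50: 50 > 31 → go right; 50 < 73 → go left; 50 > 48 → go right. Place as right child of 48.
Insert 53: 53 > 31 → go right; 53 < 73 → go left; 53 > 48 → go right; 53 > 50 → go right. Place as right child of 50.
Insert 62: 62 > 31 → go right; 62 < 73 → go left; 62 > 48 → go right; 62 > 50 → go right; 62 > 53 → go right. Place as right child of 53.
Insert 59: 59 > 31 → go right; 59 < 73 → go left; 59 > 48 → go right; 59 > 50 → go right; 59 > 53 → go right; 59 < 62 → go left. Place as left child of 62.
Insert 37: 37 > 31 → go right; 37 < 73 → go left; 37 < 48 → go left. Place as left child of 48.
Insert 38: 38 > 31 → go right; 38 < 73 → go left; 38 < 48 → go left; 38 > 37 → go right. Place as right child of 37.
Insert 60: 60 > 31 → go right; 60 < 73 → go left; 60 > 48 → go right; 60 > 50 → go right; 60 > 53 → go right; 60 < 62 → go left; 60 > 59 → go right. Place as right child of 59.
Insert 40: 40 > 31 → go right; 40 < 73 → go left; 40 < 48 → go left; 40 > 37 → go right; 40 > 38 → go right. Place as right child of 38.
Insert 76: 76 > 31 → go right; 76 > 73 → go right. Place as right child of 73.
Insert 33: 33 > 31 → go right; 33 < 73 → go left; 33 < 48 → go left; 33 < 37 → go left. Place as left child of 37.

Leaves: 33, 40, 60, 76 — 4 in total.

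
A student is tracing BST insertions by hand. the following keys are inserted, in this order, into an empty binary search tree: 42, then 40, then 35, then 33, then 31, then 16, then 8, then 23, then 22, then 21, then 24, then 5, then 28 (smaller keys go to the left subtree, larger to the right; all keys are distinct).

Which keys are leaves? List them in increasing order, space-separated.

5 21 28

Resulting structure (node: left, right):
  42: L=40, R=–
  40: L=35, R=–
  35: L=33, R=–
  33: L=31, R=–
  31: L=16, R=–
  16: L=8, R=23
  8: L=5, R=–
  23: L=22, R=24
  22: L=21, R=–
  21: L=–, R=–
  24: L=–, R=28
  5: L=–, R=–
  28: L=–, R=–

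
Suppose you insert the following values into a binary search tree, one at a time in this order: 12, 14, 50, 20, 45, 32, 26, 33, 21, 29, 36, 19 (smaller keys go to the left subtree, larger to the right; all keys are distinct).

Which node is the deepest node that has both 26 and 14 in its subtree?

14

Resulting structure (node: left, right):
  12: L=–, R=14
  14: L=–, R=50
  50: L=20, R=–
  20: L=19, R=45
  45: L=32, R=–
  32: L=26, R=33
  26: L=21, R=29
  33: L=–, R=36
  21: L=–, R=–
  29: L=–, R=–
  36: L=–, R=–
  19: L=–, R=–

Path to 26: 12 → 14 → 50 → 20 → 45 → 32 → 26
Path to 14: 12 → 14
14 lies on both paths and is an ancestor of the other node.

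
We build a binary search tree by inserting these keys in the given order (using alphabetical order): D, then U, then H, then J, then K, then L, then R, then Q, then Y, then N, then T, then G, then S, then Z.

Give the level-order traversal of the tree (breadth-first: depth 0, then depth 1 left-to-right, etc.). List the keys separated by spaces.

Insert D: tree is empty, so D becomes the root.
Insert U: U > D → go right. Place as right child of D.
Insert H: H > D → go right; H < U → go left. Place as left child of U.
Insert J: J > D → go right; J < U → go left; J > H → go right. Place as right child of H.
Insert K: K > D → go right; K < U → go left; K > H → go right; K > J → go right. Place as right child of J.
Insert L: L > D → go right; L < U → go left; L > H → go right; L > J → go right; L > K → go right. Place as right child of K.
Insert R: R > D → go right; R < U → go left; R > H → go right; R > J → go right; R > K → go right; R > L → go right. Place as right child of L.
Insert Q: Q > D → go right; Q < U → go left; Q > H → go right; Q > J → go right; Q > K → go right; Q > L → go right; Q < R → go left. Place as left child of R.
Insert Y: Y > D → go right; Y > U → go right. Place as right child of U.
Insert N: N > D → go right; N < U → go left; N > H → go right; N > J → go right; N > K → go right; N > L → go right; N < R → go left; N < Q → go left. Place as left child of Q.
Insert T: T > D → go right; T < U → go left; T > H → go right; T > J → go right; T > K → go right; T > L → go right; T > R → go right. Place as right child of R.
Insert G: G > D → go right; G < U → go left; G < H → go left. Place as left child of H.
Insert S: S > D → go right; S < U → go left; S > H → go right; S > J → go right; S > K → go right; S > L → go right; S > R → go right; S < T → go left. Place as left child of T.
Insert Z: Z > D → go right; Z > U → go right; Z > Y → go right. Place as right child of Y.

D U H Y G J Z K L R Q T N S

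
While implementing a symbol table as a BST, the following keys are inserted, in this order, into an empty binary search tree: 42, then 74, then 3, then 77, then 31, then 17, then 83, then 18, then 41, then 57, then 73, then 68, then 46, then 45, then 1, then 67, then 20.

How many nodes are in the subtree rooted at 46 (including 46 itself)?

Insert 42: tree is empty, so 42 becomes the root.
Insert 74: 74 > 42 → go right. Place as right child of 42.
Insert 3: 3 < 42 → go left. Place as left child of 42.
Insert 77: 77 > 42 → go right; 77 > 74 → go right. Place as right child of 74.
Insert 31: 31 < 42 → go left; 31 > 3 → go right. Place as right child of 3.
Insert 17: 17 < 42 → go left; 17 > 3 → go right; 17 < 31 → go left. Place as left child of 31.
Insert 83: 83 > 42 → go right; 83 > 74 → go right; 83 > 77 → go right. Place as right child of 77.
Insert 18: 18 < 42 → go left; 18 > 3 → go right; 18 < 31 → go left; 18 > 17 → go right. Place as right child of 17.
Insert 41: 41 < 42 → go left; 41 > 3 → go right; 41 > 31 → go right. Place as right child of 31.
Insert 57: 57 > 42 → go right; 57 < 74 → go left. Place as left child of 74.
Insert 73: 73 > 42 → go right; 73 < 74 → go left; 73 > 57 → go right. Place as right child of 57.
Insert 68: 68 > 42 → go right; 68 < 74 → go left; 68 > 57 → go right; 68 < 73 → go left. Place as left child of 73.
Insert 46: 46 > 42 → go right; 46 < 74 → go left; 46 < 57 → go left. Place as left child of 57.
Insert 45: 45 > 42 → go right; 45 < 74 → go left; 45 < 57 → go left; 45 < 46 → go left. Place as left child of 46.
Insert 1: 1 < 42 → go left; 1 < 3 → go left. Place as left child of 3.
Insert 67: 67 > 42 → go right; 67 < 74 → go left; 67 > 57 → go right; 67 < 73 → go left; 67 < 68 → go left. Place as left child of 68.
Insert 20: 20 < 42 → go left; 20 > 3 → go right; 20 < 31 → go left; 20 > 17 → go right; 20 > 18 → go right. Place as right child of 18.

Subtree rooted at 46 contains: 46, 45 — 2 nodes.

2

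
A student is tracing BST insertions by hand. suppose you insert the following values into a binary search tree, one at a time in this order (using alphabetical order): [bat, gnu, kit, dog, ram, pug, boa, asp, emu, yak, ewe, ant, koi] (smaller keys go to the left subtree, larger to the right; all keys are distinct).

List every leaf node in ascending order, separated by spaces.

ant boa ewe koi yak

Insert bat: tree is empty, so bat becomes the root.
Insert gnu: gnu > bat → go right. Place as right child of bat.
Insert kit: kit > bat → go right; kit > gnu → go right. Place as right child of gnu.
Insert dog: dog > bat → go right; dog < gnu → go left. Place as left child of gnu.
Insert ram: ram > bat → go right; ram > gnu → go right; ram > kit → go right. Place as right child of kit.
Insert pug: pug > bat → go right; pug > gnu → go right; pug > kit → go right; pug < ram → go left. Place as left child of ram.
Insert boa: boa > bat → go right; boa < gnu → go left; boa < dog → go left. Place as left child of dog.
Insert asp: asp < bat → go left. Place as left child of bat.
Insert emu: emu > bat → go right; emu < gnu → go left; emu > dog → go right. Place as right child of dog.
Insert yak: yak > bat → go right; yak > gnu → go right; yak > kit → go right; yak > ram → go right. Place as right child of ram.
Insert ewe: ewe > bat → go right; ewe < gnu → go left; ewe > dog → go right; ewe > emu → go right. Place as right child of emu.
Insert ant: ant < bat → go left; ant < asp → go left. Place as left child of asp.
Insert koi: koi > bat → go right; koi > gnu → go right; koi > kit → go right; koi < ram → go left; koi < pug → go left. Place as left child of pug.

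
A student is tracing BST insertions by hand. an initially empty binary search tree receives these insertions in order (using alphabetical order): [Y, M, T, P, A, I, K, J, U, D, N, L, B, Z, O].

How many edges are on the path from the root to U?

3

Resulting structure (node: left, right):
  Y: L=M, R=Z
  M: L=A, R=T
  T: L=P, R=U
  P: L=N, R=–
  A: L=–, R=I
  I: L=D, R=K
  K: L=J, R=L
  J: L=–, R=–
  U: L=–, R=–
  D: L=B, R=–
  N: L=–, R=O
  L: L=–, R=–
  B: L=–, R=–
  Z: L=–, R=–
  O: L=–, R=–

Path to U: Y → M → T → U, which is 3 edges.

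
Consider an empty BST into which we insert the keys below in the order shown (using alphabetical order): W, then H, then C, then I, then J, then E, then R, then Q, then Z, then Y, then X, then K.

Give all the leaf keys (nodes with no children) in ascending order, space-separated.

Resulting structure (node: left, right):
  W: L=H, R=Z
  H: L=C, R=I
  C: L=–, R=E
  I: L=–, R=J
  J: L=–, R=R
  E: L=–, R=–
  R: L=Q, R=–
  Q: L=K, R=–
  Z: L=Y, R=–
  Y: L=X, R=–
  X: L=–, R=–
  K: L=–, R=–

E K X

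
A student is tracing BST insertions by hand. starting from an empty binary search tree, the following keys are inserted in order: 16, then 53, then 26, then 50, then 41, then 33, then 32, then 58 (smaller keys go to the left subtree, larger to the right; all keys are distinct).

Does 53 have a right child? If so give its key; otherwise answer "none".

16: root
53: right child of 16 (depth 1)
26: left child of 53 (depth 2)
50: right child of 26 (depth 3)
41: left child of 50 (depth 4)
33: left child of 41 (depth 5)
32: left child of 33 (depth 6)
58: right child of 53 (depth 2)

58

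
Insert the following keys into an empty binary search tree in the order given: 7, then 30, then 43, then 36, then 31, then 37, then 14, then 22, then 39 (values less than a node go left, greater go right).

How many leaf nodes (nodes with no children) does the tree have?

Resulting structure (node: left, right):
  7: L=–, R=30
  30: L=14, R=43
  43: L=36, R=–
  36: L=31, R=37
  31: L=–, R=–
  37: L=–, R=39
  14: L=–, R=22
  22: L=–, R=–
  39: L=–, R=–

Leaves: 22, 31, 39 — 3 in total.

3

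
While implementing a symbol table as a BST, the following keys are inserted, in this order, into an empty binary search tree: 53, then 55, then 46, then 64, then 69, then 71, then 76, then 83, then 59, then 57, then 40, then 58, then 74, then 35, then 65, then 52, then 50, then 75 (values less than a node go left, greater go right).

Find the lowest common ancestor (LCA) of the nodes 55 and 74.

55

Insert 53: tree is empty, so 53 becomes the root.
Insert 55: 55 > 53 → go right. Place as right child of 53.
Insert 46: 46 < 53 → go left. Place as left child of 53.
Insert 64: 64 > 53 → go right; 64 > 55 → go right. Place as right child of 55.
Insert 69: 69 > 53 → go right; 69 > 55 → go right; 69 > 64 → go right. Place as right child of 64.
Insert 71: 71 > 53 → go right; 71 > 55 → go right; 71 > 64 → go right; 71 > 69 → go right. Place as right child of 69.
Insert 76: 76 > 53 → go right; 76 > 55 → go right; 76 > 64 → go right; 76 > 69 → go right; 76 > 71 → go right. Place as right child of 71.
Insert 83: 83 > 53 → go right; 83 > 55 → go right; 83 > 64 → go right; 83 > 69 → go right; 83 > 71 → go right; 83 > 76 → go right. Place as right child of 76.
Insert 59: 59 > 53 → go right; 59 > 55 → go right; 59 < 64 → go left. Place as left child of 64.
Insert 57: 57 > 53 → go right; 57 > 55 → go right; 57 < 64 → go left; 57 < 59 → go left. Place as left child of 59.
Insert 40: 40 < 53 → go left; 40 < 46 → go left. Place as left child of 46.
Insert 58: 58 > 53 → go right; 58 > 55 → go right; 58 < 64 → go left; 58 < 59 → go left; 58 > 57 → go right. Place as right child of 57.
Insert 74: 74 > 53 → go right; 74 > 55 → go right; 74 > 64 → go right; 74 > 69 → go right; 74 > 71 → go right; 74 < 76 → go left. Place as left child of 76.
Insert 35: 35 < 53 → go left; 35 < 46 → go left; 35 < 40 → go left. Place as left child of 40.
Insert 65: 65 > 53 → go right; 65 > 55 → go right; 65 > 64 → go right; 65 < 69 → go left. Place as left child of 69.
Insert 52: 52 < 53 → go left; 52 > 46 → go right. Place as right child of 46.
Insert 50: 50 < 53 → go left; 50 > 46 → go right; 50 < 52 → go left. Place as left child of 52.
Insert 75: 75 > 53 → go right; 75 > 55 → go right; 75 > 64 → go right; 75 > 69 → go right; 75 > 71 → go right; 75 < 76 → go left; 75 > 74 → go right. Place as right child of 74.

Path to 55: 53 → 55
Path to 74: 53 → 55 → 64 → 69 → 71 → 76 → 74
55 lies on both paths and is an ancestor of the other node.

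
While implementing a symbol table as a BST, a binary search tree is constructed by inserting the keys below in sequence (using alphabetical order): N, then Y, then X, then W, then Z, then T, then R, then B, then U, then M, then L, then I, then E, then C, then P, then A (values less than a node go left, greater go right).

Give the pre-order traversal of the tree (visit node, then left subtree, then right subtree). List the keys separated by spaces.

N B A M L I E C Y X W T R P U Z

Insert N: tree is empty, so N becomes the root.
Insert Y: Y > N → go right. Place as right child of N.
Insert X: X > N → go right; X < Y → go left. Place as left child of Y.
Insert W: W > N → go right; W < Y → go left; W < X → go left. Place as left child of X.
Insert Z: Z > N → go right; Z > Y → go right. Place as right child of Y.
Insert T: T > N → go right; T < Y → go left; T < X → go left; T < W → go left. Place as left child of W.
Insert R: R > N → go right; R < Y → go left; R < X → go left; R < W → go left; R < T → go left. Place as left child of T.
Insert B: B < N → go left. Place as left child of N.
Insert U: U > N → go right; U < Y → go left; U < X → go left; U < W → go left; U > T → go right. Place as right child of T.
Insert M: M < N → go left; M > B → go right. Place as right child of B.
Insert L: L < N → go left; L > B → go right; L < M → go left. Place as left child of M.
Insert I: I < N → go left; I > B → go right; I < M → go left; I < L → go left. Place as left child of L.
Insert E: E < N → go left; E > B → go right; E < M → go left; E < L → go left; E < I → go left. Place as left child of I.
Insert C: C < N → go left; C > B → go right; C < M → go left; C < L → go left; C < I → go left; C < E → go left. Place as left child of E.
Insert P: P > N → go right; P < Y → go left; P < X → go left; P < W → go left; P < T → go left; P < R → go left. Place as left child of R.
Insert A: A < N → go left; A < B → go left. Place as left child of B.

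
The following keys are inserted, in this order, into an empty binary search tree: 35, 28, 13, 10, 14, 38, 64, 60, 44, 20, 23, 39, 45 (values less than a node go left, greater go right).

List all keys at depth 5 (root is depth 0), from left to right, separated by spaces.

Resulting structure (node: left, right):
  35: L=28, R=38
  28: L=13, R=–
  13: L=10, R=14
  10: L=–, R=–
  14: L=–, R=20
  38: L=–, R=64
  64: L=60, R=–
  60: L=44, R=–
  44: L=39, R=45
  20: L=–, R=23
  23: L=–, R=–
  39: L=–, R=–
  45: L=–, R=–

23 39 45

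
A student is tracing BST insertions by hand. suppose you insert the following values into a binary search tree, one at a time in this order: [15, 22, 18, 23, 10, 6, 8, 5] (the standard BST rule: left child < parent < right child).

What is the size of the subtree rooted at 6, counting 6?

15: root
22: right child of 15 (depth 1)
18: left child of 22 (depth 2)
23: right child of 22 (depth 2)
10: left child of 15 (depth 1)
6: left child of 10 (depth 2)
8: right child of 6 (depth 3)
5: left child of 6 (depth 3)

Subtree rooted at 6 contains: 6, 5, 8 — 3 nodes.

3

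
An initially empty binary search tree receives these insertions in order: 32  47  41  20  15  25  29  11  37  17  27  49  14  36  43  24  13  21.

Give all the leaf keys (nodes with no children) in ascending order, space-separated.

Resulting structure (node: left, right):
  32: L=20, R=47
  47: L=41, R=49
  41: L=37, R=43
  20: L=15, R=25
  15: L=11, R=17
  25: L=24, R=29
  29: L=27, R=–
  11: L=–, R=14
  37: L=36, R=–
  17: L=–, R=–
  27: L=–, R=–
  49: L=–, R=–
  14: L=13, R=–
  36: L=–, R=–
  43: L=–, R=–
  24: L=21, R=–
  13: L=–, R=–
  21: L=–, R=–

13 17 21 27 36 43 49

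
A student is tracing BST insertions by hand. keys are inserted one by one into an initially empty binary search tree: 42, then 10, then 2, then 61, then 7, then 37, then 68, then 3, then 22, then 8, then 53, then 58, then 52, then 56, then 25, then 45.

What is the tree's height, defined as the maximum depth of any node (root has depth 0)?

Insert 42: tree is empty, so 42 becomes the root.
Insert 10: 10 < 42 → go left. Place as left child of 42.
Insert 2: 2 < 42 → go left; 2 < 10 → go left. Place as left child of 10.
Insert 61: 61 > 42 → go right. Place as right child of 42.
Insert 7: 7 < 42 → go left; 7 < 10 → go left; 7 > 2 → go right. Place as right child of 2.
Insert 37: 37 < 42 → go left; 37 > 10 → go right. Place as right child of 10.
Insert 68: 68 > 42 → go right; 68 > 61 → go right. Place as right child of 61.
Insert 3: 3 < 42 → go left; 3 < 10 → go left; 3 > 2 → go right; 3 < 7 → go left. Place as left child of 7.
Insert 22: 22 < 42 → go left; 22 > 10 → go right; 22 < 37 → go left. Place as left child of 37.
Insert 8: 8 < 42 → go left; 8 < 10 → go left; 8 > 2 → go right; 8 > 7 → go right. Place as right child of 7.
Insert 53: 53 > 42 → go right; 53 < 61 → go left. Place as left child of 61.
Insert 58: 58 > 42 → go right; 58 < 61 → go left; 58 > 53 → go right. Place as right child of 53.
Insert 52: 52 > 42 → go right; 52 < 61 → go left; 52 < 53 → go left. Place as left child of 53.
Insert 56: 56 > 42 → go right; 56 < 61 → go left; 56 > 53 → go right; 56 < 58 → go left. Place as left child of 58.
Insert 25: 25 < 42 → go left; 25 > 10 → go right; 25 < 37 → go left; 25 > 22 → go right. Place as right child of 22.
Insert 45: 45 > 42 → go right; 45 < 61 → go left; 45 < 53 → go left; 45 < 52 → go left. Place as left child of 52.

The deepest node is 3 at depth 4.

4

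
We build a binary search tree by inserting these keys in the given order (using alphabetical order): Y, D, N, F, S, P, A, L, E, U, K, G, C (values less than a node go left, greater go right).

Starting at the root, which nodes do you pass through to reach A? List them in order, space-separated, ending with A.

Y: root
D: left child of Y (depth 1)
N: right child of D (depth 2)
F: left child of N (depth 3)
S: right child of N (depth 3)
P: left child of S (depth 4)
A: left child of D (depth 2)
L: right child of F (depth 4)
E: left child of F (depth 4)
U: right child of S (depth 4)
K: left child of L (depth 5)
G: left child of K (depth 6)
C: right child of A (depth 3)

Y D A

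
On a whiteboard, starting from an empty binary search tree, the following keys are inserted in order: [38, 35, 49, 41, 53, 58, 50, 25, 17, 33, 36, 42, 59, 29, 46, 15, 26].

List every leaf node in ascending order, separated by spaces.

15 26 36 46 50 59

38: root
35: left child of 38 (depth 1)
49: right child of 38 (depth 1)
41: left child of 49 (depth 2)
53: right child of 49 (depth 2)
58: right child of 53 (depth 3)
50: left child of 53 (depth 3)
25: left child of 35 (depth 2)
17: left child of 25 (depth 3)
33: right child of 25 (depth 3)
36: right child of 35 (depth 2)
42: right child of 41 (depth 3)
59: right child of 58 (depth 4)
29: left child of 33 (depth 4)
46: right child of 42 (depth 4)
15: left child of 17 (depth 4)
26: left child of 29 (depth 5)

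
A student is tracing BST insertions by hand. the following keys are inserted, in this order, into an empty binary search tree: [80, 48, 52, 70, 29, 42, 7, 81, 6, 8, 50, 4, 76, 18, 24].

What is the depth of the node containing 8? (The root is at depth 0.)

80: root
48: left child of 80 (depth 1)
52: right child of 48 (depth 2)
70: right child of 52 (depth 3)
29: left child of 48 (depth 2)
42: right child of 29 (depth 3)
7: left child of 29 (depth 3)
81: right child of 80 (depth 1)
6: left child of 7 (depth 4)
8: right child of 7 (depth 4)
50: left child of 52 (depth 3)
4: left child of 6 (depth 5)
76: right child of 70 (depth 4)
18: right child of 8 (depth 5)
24: right child of 18 (depth 6)

Path to 8: 80 → 48 → 29 → 7 → 8, which is 4 edges.

4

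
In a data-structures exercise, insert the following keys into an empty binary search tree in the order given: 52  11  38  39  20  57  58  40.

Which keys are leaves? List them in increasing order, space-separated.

20 40 58

52: root
11: left child of 52 (depth 1)
38: right child of 11 (depth 2)
39: right child of 38 (depth 3)
20: left child of 38 (depth 3)
57: right child of 52 (depth 1)
58: right child of 57 (depth 2)
40: right child of 39 (depth 4)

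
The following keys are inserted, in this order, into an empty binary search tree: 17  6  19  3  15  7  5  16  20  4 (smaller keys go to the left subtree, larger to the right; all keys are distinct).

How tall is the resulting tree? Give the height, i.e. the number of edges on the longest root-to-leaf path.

4

Resulting structure (node: left, right):
  17: L=6, R=19
  6: L=3, R=15
  19: L=–, R=20
  3: L=–, R=5
  15: L=7, R=16
  7: L=–, R=–
  5: L=4, R=–
  16: L=–, R=–
  20: L=–, R=–
  4: L=–, R=–

The deepest node is 4 at depth 4.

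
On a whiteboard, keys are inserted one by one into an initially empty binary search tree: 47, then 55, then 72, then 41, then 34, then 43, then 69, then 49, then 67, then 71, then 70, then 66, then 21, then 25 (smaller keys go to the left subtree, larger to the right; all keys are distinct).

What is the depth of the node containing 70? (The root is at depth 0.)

Resulting structure (node: left, right):
  47: L=41, R=55
  55: L=49, R=72
  72: L=69, R=–
  41: L=34, R=43
  34: L=21, R=–
  43: L=–, R=–
  69: L=67, R=71
  49: L=–, R=–
  67: L=66, R=–
  71: L=70, R=–
  70: L=–, R=–
  66: L=–, R=–
  21: L=–, R=25
  25: L=–, R=–

Path to 70: 47 → 55 → 72 → 69 → 71 → 70, which is 5 edges.

5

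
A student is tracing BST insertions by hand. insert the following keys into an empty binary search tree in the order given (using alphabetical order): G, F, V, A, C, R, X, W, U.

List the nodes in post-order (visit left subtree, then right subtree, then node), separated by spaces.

Resulting structure (node: left, right):
  G: L=F, R=V
  F: L=A, R=–
  V: L=R, R=X
  A: L=–, R=C
  C: L=–, R=–
  R: L=–, R=U
  X: L=W, R=–
  W: L=–, R=–
  U: L=–, R=–

C A F U R W X V G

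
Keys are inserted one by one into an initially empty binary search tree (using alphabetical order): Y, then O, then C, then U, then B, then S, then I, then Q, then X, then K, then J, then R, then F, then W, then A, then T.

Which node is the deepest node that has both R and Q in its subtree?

Q

Y: root
O: left child of Y (depth 1)
C: left child of O (depth 2)
U: right child of O (depth 2)
B: left child of C (depth 3)
S: left child of U (depth 3)
I: right child of C (depth 3)
Q: left child of S (depth 4)
X: right child of U (depth 3)
K: right child of I (depth 4)
J: left child of K (depth 5)
R: right child of Q (depth 5)
F: left child of I (depth 4)
W: left child of X (depth 4)
A: left child of B (depth 4)
T: right child of S (depth 4)

Path to R: Y → O → U → S → Q → R
Path to Q: Y → O → U → S → Q
Q lies on both paths and is an ancestor of the other node.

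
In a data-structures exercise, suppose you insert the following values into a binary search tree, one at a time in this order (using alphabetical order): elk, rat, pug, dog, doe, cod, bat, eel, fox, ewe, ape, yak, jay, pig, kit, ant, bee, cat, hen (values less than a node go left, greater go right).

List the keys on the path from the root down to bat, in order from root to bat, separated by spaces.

elk dog doe cod bat

elk: root
rat: right child of elk (depth 1)
pug: left child of rat (depth 2)
dog: left child of elk (depth 1)
doe: left child of dog (depth 2)
cod: left child of doe (depth 3)
bat: left child of cod (depth 4)
eel: right child of dog (depth 2)
fox: left child of pug (depth 3)
ewe: left child of fox (depth 4)
ape: left child of bat (depth 5)
yak: right child of rat (depth 2)
jay: right child of fox (depth 4)
pig: right child of jay (depth 5)
kit: left child of pig (depth 6)
ant: left child of ape (depth 6)
bee: right child of bat (depth 5)
cat: right child of bee (depth 6)
hen: left child of jay (depth 5)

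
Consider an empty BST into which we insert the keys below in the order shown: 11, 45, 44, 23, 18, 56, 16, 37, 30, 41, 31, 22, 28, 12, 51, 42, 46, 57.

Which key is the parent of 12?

Insert 11: tree is empty, so 11 becomes the root.
Insert 45: 45 > 11 → go right. Place as right child of 11.
Insert 44: 44 > 11 → go right; 44 < 45 → go left. Place as left child of 45.
Insert 23: 23 > 11 → go right; 23 < 45 → go left; 23 < 44 → go left. Place as left child of 44.
Insert 18: 18 > 11 → go right; 18 < 45 → go left; 18 < 44 → go left; 18 < 23 → go left. Place as left child of 23.
Insert 56: 56 > 11 → go right; 56 > 45 → go right. Place as right child of 45.
Insert 16: 16 > 11 → go right; 16 < 45 → go left; 16 < 44 → go left; 16 < 23 → go left; 16 < 18 → go left. Place as left child of 18.
Insert 37: 37 > 11 → go right; 37 < 45 → go left; 37 < 44 → go left; 37 > 23 → go right. Place as right child of 23.
Insert 30: 30 > 11 → go right; 30 < 45 → go left; 30 < 44 → go left; 30 > 23 → go right; 30 < 37 → go left. Place as left child of 37.
Insert 41: 41 > 11 → go right; 41 < 45 → go left; 41 < 44 → go left; 41 > 23 → go right; 41 > 37 → go right. Place as right child of 37.
Insert 31: 31 > 11 → go right; 31 < 45 → go left; 31 < 44 → go left; 31 > 23 → go right; 31 < 37 → go left; 31 > 30 → go right. Place as right child of 30.
Insert 22: 22 > 11 → go right; 22 < 45 → go left; 22 < 44 → go left; 22 < 23 → go left; 22 > 18 → go right. Place as right child of 18.
Insert 28: 28 > 11 → go right; 28 < 45 → go left; 28 < 44 → go left; 28 > 23 → go right; 28 < 37 → go left; 28 < 30 → go left. Place as left child of 30.
Insert 12: 12 > 11 → go right; 12 < 45 → go left; 12 < 44 → go left; 12 < 23 → go left; 12 < 18 → go left; 12 < 16 → go left. Place as left child of 16.
Insert 51: 51 > 11 → go right; 51 > 45 → go right; 51 < 56 → go left. Place as left child of 56.
Insert 42: 42 > 11 → go right; 42 < 45 → go left; 42 < 44 → go left; 42 > 23 → go right; 42 > 37 → go right; 42 > 41 → go right. Place as right child of 41.
Insert 46: 46 > 11 → go right; 46 > 45 → go right; 46 < 56 → go left; 46 < 51 → go left. Place as left child of 51.
Insert 57: 57 > 11 → go right; 57 > 45 → go right; 57 > 56 → go right. Place as right child of 56.

16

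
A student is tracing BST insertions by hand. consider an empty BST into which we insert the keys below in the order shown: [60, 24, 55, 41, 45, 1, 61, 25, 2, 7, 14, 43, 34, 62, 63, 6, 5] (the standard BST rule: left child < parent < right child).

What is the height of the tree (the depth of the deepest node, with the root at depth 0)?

6

60: root
24: left child of 60 (depth 1)
55: right child of 24 (depth 2)
41: left child of 55 (depth 3)
45: right child of 41 (depth 4)
1: left child of 24 (depth 2)
61: right child of 60 (depth 1)
25: left child of 41 (depth 4)
2: right child of 1 (depth 3)
7: right child of 2 (depth 4)
14: right child of 7 (depth 5)
43: left child of 45 (depth 5)
34: right child of 25 (depth 5)
62: right child of 61 (depth 2)
63: right child of 62 (depth 3)
6: left child of 7 (depth 5)
5: left child of 6 (depth 6)

The deepest node is 5 at depth 6.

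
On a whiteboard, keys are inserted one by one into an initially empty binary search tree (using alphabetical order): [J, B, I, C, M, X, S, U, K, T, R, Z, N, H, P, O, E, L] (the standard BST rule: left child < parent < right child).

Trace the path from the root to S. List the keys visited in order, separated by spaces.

J: root
B: left child of J (depth 1)
I: right child of B (depth 2)
C: left child of I (depth 3)
M: right child of J (depth 1)
X: right child of M (depth 2)
S: left child of X (depth 3)
U: right child of S (depth 4)
K: left child of M (depth 2)
T: left child of U (depth 5)
R: left child of S (depth 4)
Z: right child of X (depth 3)
N: left child of R (depth 5)
H: right child of C (depth 4)
P: right child of N (depth 6)
O: left child of P (depth 7)
E: left child of H (depth 5)
L: right child of K (depth 3)

J M X S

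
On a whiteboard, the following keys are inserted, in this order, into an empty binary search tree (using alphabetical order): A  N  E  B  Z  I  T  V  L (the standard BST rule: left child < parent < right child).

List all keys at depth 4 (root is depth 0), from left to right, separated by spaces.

L V

Insert A: tree is empty, so A becomes the root.
Insert N: N > A → go right. Place as right child of A.
Insert E: E > A → go right; E < N → go left. Place as left child of N.
Insert B: B > A → go right; B < N → go left; B < E → go left. Place as left child of E.
Insert Z: Z > A → go right; Z > N → go right. Place as right child of N.
Insert I: I > A → go right; I < N → go left; I > E → go right. Place as right child of E.
Insert T: T > A → go right; T > N → go right; T < Z → go left. Place as left child of Z.
Insert V: V > A → go right; V > N → go right; V < Z → go left; V > T → go right. Place as right child of T.
Insert L: L > A → go right; L < N → go left; L > E → go right; L > I → go right. Place as right child of I.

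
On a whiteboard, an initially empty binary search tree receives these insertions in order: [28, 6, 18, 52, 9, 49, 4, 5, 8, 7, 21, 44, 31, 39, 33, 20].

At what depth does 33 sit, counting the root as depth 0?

6

Insert 28: tree is empty, so 28 becomes the root.
Insert 6: 6 < 28 → go left. Place as left child of 28.
Insert 18: 18 < 28 → go left; 18 > 6 → go right. Place as right child of 6.
Insert 52: 52 > 28 → go right. Place as right child of 28.
Insert 9: 9 < 28 → go left; 9 > 6 → go right; 9 < 18 → go left. Place as left child of 18.
Insert 49: 49 > 28 → go right; 49 < 52 → go left. Place as left child of 52.
Insert 4: 4 < 28 → go left; 4 < 6 → go left. Place as left child of 6.
Insert 5: 5 < 28 → go left; 5 < 6 → go left; 5 > 4 → go right. Place as right child of 4.
Insert 8: 8 < 28 → go left; 8 > 6 → go right; 8 < 18 → go left; 8 < 9 → go left. Place as left child of 9.
Insert 7: 7 < 28 → go left; 7 > 6 → go right; 7 < 18 → go left; 7 < 9 → go left; 7 < 8 → go left. Place as left child of 8.
Insert 21: 21 < 28 → go left; 21 > 6 → go right; 21 > 18 → go right. Place as right child of 18.
Insert 44: 44 > 28 → go right; 44 < 52 → go left; 44 < 49 → go left. Place as left child of 49.
Insert 31: 31 > 28 → go right; 31 < 52 → go left; 31 < 49 → go left; 31 < 44 → go left. Place as left child of 44.
Insert 39: 39 > 28 → go right; 39 < 52 → go left; 39 < 49 → go left; 39 < 44 → go left; 39 > 31 → go right. Place as right child of 31.
Insert 33: 33 > 28 → go right; 33 < 52 → go left; 33 < 49 → go left; 33 < 44 → go left; 33 > 31 → go right; 33 < 39 → go left. Place as left child of 39.
Insert 20: 20 < 28 → go left; 20 > 6 → go right; 20 > 18 → go right; 20 < 21 → go left. Place as left child of 21.

Path to 33: 28 → 52 → 49 → 44 → 31 → 39 → 33, which is 6 edges.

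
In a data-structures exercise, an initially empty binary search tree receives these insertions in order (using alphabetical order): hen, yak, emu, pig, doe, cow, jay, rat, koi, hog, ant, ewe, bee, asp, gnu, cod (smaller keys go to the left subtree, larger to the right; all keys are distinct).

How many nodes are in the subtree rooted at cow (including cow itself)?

Insert hen: tree is empty, so hen becomes the root.
Insert yak: yak > hen → go right. Place as right child of hen.
Insert emu: emu < hen → go left. Place as left child of hen.
Insert pig: pig > hen → go right; pig < yak → go left. Place as left child of yak.
Insert doe: doe < hen → go left; doe < emu → go left. Place as left child of emu.
Insert cow: cow < hen → go left; cow < emu → go left; cow < doe → go left. Place as left child of doe.
Insert jay: jay > hen → go right; jay < yak → go left; jay < pig → go left. Place as left child of pig.
Insert rat: rat > hen → go right; rat < yak → go left; rat > pig → go right. Place as right child of pig.
Insert koi: koi > hen → go right; koi < yak → go left; koi < pig → go left; koi > jay → go right. Place as right child of jay.
Insert hog: hog > hen → go right; hog < yak → go left; hog < pig → go left; hog < jay → go left. Place as left child of jay.
Insert ant: ant < hen → go left; ant < emu → go left; ant < doe → go left; ant < cow → go left. Place as left child of cow.
Insert ewe: ewe < hen → go left; ewe > emu → go right. Place as right child of emu.
Insert bee: bee < hen → go left; bee < emu → go left; bee < doe → go left; bee < cow → go left; bee > ant → go right. Place as right child of ant.
Insert asp: asp < hen → go left; asp < emu → go left; asp < doe → go left; asp < cow → go left; asp > ant → go right; asp < bee → go left. Place as left child of bee.
Insert gnu: gnu < hen → go left; gnu > emu → go right; gnu > ewe → go right. Place as right child of ewe.
Insert cod: cod < hen → go left; cod < emu → go left; cod < doe → go left; cod < cow → go left; cod > ant → go right; cod > bee → go right. Place as right child of bee.

Subtree rooted at cow contains: cow, ant, bee, asp, cod — 5 nodes.

5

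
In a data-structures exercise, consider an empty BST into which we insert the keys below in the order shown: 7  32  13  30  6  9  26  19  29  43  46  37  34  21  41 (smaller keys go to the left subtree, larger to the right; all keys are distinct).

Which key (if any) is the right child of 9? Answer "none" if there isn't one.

Resulting structure (node: left, right):
  7: L=6, R=32
  32: L=13, R=43
  13: L=9, R=30
  30: L=26, R=–
  6: L=–, R=–
  9: L=–, R=–
  26: L=19, R=29
  19: L=–, R=21
  29: L=–, R=–
  43: L=37, R=46
  46: L=–, R=–
  37: L=34, R=41
  34: L=–, R=–
  21: L=–, R=–
  41: L=–, R=–

none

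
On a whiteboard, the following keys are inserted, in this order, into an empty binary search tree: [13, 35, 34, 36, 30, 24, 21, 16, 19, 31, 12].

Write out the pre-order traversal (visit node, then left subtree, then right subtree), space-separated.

Resulting structure (node: left, right):
  13: L=12, R=35
  35: L=34, R=36
  34: L=30, R=–
  36: L=–, R=–
  30: L=24, R=31
  24: L=21, R=–
  21: L=16, R=–
  16: L=–, R=19
  19: L=–, R=–
  31: L=–, R=–
  12: L=–, R=–

13 12 35 34 30 24 21 16 19 31 36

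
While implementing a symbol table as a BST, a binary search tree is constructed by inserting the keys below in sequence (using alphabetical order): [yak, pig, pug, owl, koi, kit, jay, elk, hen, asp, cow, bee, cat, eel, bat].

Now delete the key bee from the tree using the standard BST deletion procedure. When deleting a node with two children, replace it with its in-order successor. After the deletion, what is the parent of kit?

koi

Insert yak: tree is empty, so yak becomes the root.
Insert pig: pig < yak → go left. Place as left child of yak.
Insert pug: pug < yak → go left; pug > pig → go right. Place as right child of pig.
Insert owl: owl < yak → go left; owl < pig → go left. Place as left child of pig.
Insert koi: koi < yak → go left; koi < pig → go left; koi < owl → go left. Place as left child of owl.
Insert kit: kit < yak → go left; kit < pig → go left; kit < owl → go left; kit < koi → go left. Place as left child of koi.
Insert jay: jay < yak → go left; jay < pig → go left; jay < owl → go left; jay < koi → go left; jay < kit → go left. Place as left child of kit.
Insert elk: elk < yak → go left; elk < pig → go left; elk < owl → go left; elk < koi → go left; elk < kit → go left; elk < jay → go left. Place as left child of jay.
Insert hen: hen < yak → go left; hen < pig → go left; hen < owl → go left; hen < koi → go left; hen < kit → go left; hen < jay → go left; hen > elk → go right. Place as right child of elk.
Insert asp: asp < yak → go left; asp < pig → go left; asp < owl → go left; asp < koi → go left; asp < kit → go left; asp < jay → go left; asp < elk → go left. Place as left child of elk.
Insert cow: cow < yak → go left; cow < pig → go left; cow < owl → go left; cow < koi → go left; cow < kit → go left; cow < jay → go left; cow < elk → go left; cow > asp → go right. Place as right child of asp.
Insert bee: bee < yak → go left; bee < pig → go left; bee < owl → go left; bee < koi → go left; bee < kit → go left; bee < jay → go left; bee < elk → go left; bee > asp → go right; bee < cow → go left. Place as left child of cow.
Insert cat: cat < yak → go left; cat < pig → go left; cat < owl → go left; cat < koi → go left; cat < kit → go left; cat < jay → go left; cat < elk → go left; cat > asp → go right; cat < cow → go left; cat > bee → go right. Place as right child of bee.
Insert eel: eel < yak → go left; eel < pig → go left; eel < owl → go left; eel < koi → go left; eel < kit → go left; eel < jay → go left; eel < elk → go left; eel > asp → go right; eel > cow → go right. Place as right child of cow.
Insert bat: bat < yak → go left; bat < pig → go left; bat < owl → go left; bat < koi → go left; bat < kit → go left; bat < jay → go left; bat < elk → go left; bat > asp → go right; bat < cow → go left; bat < bee → go left. Place as left child of bee.

Delete bee (two children — replace with in-order successor).
After deletion, kit's parent is koi.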